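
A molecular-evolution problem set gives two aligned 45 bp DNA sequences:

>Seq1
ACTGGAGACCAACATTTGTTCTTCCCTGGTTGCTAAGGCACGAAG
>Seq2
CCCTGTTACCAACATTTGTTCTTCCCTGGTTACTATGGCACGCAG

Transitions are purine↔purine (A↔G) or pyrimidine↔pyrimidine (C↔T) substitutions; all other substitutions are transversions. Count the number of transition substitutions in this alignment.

The sequences differ at positions 1 (A/C, transversion), 3 (T/C, transition), 4 (G/T, transversion), 6 (A/T, transversion), 7 (G/T, transversion), 32 (G/A, transition), 36 (A/T, transversion), 43 (A/C, transversion).
Of the 8 differences, 2 transitions and 6 transversions, so the answer is 2.

2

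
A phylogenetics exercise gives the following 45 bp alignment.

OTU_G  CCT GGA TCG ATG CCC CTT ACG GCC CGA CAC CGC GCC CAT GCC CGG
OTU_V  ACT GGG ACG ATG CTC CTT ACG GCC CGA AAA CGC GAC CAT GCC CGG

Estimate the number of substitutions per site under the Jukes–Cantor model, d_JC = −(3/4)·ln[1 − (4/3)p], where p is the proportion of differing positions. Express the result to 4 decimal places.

0.1743

Mismatches occur at site 1 (C→A), site 6 (A→G), site 7 (T→A), site 14 (C→T), site 28 (C→A), site 30 (C→A), site 35 (C→A).
p = 7/45 = 0.155556.
d = −0.75 · ln(1 − (4/3)·0.155556) = −0.75 · ln(0.792592) = −0.75 · (-0.232447) = 0.1743.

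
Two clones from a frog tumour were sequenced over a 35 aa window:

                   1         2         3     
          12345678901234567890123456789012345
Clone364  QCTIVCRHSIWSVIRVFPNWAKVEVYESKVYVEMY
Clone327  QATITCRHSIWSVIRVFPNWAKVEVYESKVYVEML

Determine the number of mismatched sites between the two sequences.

The sequences differ at positions 2 (C/A), 5 (V/T), 35 (Y/L).
That gives 3 mismatches out of 35 aligned sites, so the Hamming distance is 3.

3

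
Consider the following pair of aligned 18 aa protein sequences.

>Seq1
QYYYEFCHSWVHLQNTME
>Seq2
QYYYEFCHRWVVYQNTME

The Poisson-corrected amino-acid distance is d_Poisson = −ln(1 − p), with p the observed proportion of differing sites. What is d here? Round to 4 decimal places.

0.1823

Differing sites — 9:S/R; 12:H/V; 13:L/Y.
p = 3/18 = 0.166667.
d = −ln(1 − 0.166667) = −ln(0.833333) = 0.1823.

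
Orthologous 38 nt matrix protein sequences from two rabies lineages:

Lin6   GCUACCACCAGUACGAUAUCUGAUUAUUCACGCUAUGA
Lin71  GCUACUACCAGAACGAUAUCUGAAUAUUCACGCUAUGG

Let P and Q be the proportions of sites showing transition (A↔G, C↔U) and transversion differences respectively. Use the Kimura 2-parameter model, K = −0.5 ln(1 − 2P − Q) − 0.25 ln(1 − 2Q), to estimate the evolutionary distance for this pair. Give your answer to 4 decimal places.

Mismatches occur at site 6 (C↔U, transition), site 12 (U↔A, transversion), site 24 (U↔A, transversion), site 38 (A↔G, transition).
Of the 4 differences, 2 transitions and 2 transversions over 38 sites: P = 2/38 = 0.052632, Q = 2/38 = 0.052632.
d = −0.5·ln(0.842104) − 0.25·ln(0.894736) = −0.5·(-0.171852) − 0.25·(-0.111227) = 0.1137.

0.1137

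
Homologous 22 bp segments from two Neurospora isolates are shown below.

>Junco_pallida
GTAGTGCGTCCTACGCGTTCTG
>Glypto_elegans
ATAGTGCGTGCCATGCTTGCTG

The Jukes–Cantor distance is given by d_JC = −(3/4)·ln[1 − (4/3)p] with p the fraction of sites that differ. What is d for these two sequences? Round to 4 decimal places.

0.3390

Mismatches occur at site 1 (G↔A), site 10 (C↔G), site 12 (T↔C), site 14 (C↔T), site 17 (G↔T), site 19 (T↔G).
p = 6/22 = 0.272727.
d = −0.75 · ln(1 − (4/3)·0.272727) = −0.75 · ln(0.636364) = −0.75 · (-0.451985) = 0.3390.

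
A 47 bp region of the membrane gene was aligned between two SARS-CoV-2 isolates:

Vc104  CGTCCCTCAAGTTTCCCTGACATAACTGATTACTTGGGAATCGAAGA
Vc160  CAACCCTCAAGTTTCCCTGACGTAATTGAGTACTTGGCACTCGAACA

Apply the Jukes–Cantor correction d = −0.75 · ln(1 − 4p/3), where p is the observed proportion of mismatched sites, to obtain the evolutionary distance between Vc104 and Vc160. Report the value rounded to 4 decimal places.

0.1931

Differing sites — 2:G/A; 3:T/A; 22:A/G; 26:C/T; 30:T/G; 38:G/C; 40:A/C; 46:G/C.
p = 8/47 = 0.170213.
d = −0.75 · ln(1 − (4/3)·0.170213) = −0.75 · ln(0.773049) = −0.75 · (-0.257413) = 0.1931.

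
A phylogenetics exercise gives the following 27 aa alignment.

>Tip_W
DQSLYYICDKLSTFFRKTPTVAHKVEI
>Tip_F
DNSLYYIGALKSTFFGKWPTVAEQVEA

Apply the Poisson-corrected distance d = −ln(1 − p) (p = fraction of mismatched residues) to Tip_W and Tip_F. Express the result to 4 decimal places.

0.4626

Differing sites — 2:Q/N; 8:C/G; 9:D/A; 10:K/L; 11:L/K; 16:R/G; 18:T/W; 23:H/E; 24:K/Q; 27:I/A.
p = 10/27 = 0.370370.
d = −ln(1 − 0.370370) = −ln(0.629630) = 0.4626.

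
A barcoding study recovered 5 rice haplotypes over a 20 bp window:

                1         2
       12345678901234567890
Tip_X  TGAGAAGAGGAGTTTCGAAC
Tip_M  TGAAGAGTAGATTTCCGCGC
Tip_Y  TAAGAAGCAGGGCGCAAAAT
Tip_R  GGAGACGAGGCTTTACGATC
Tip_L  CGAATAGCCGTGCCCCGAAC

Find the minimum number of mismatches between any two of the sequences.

6

Pairwise Hamming distances:
  Tip_X vs Tip_M: 8
  Tip_X vs Tip_Y: 10
  Tip_X vs Tip_R: 6
  Tip_X vs Tip_L: 9
  Tip_M vs Tip_Y: 13
  Tip_M vs Tip_R: 10
  Tip_M vs Tip_L: 10
  Tip_Y vs Tip_R: 14
  Tip_Y vs Tip_L: 10
  Tip_R vs Tip_L: 12
The smallest is 6, between Tip_X and Tip_R.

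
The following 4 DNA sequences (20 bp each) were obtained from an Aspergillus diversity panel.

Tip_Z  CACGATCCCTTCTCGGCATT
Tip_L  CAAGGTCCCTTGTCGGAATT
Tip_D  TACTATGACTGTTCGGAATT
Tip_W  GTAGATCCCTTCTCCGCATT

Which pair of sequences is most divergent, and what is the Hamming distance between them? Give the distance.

10

Pairwise Hamming distances:
  Tip_Z vs Tip_L: 4
  Tip_Z vs Tip_D: 7
  Tip_Z vs Tip_W: 4
  Tip_L vs Tip_D: 8
  Tip_L vs Tip_W: 6
  Tip_D vs Tip_W: 10
The largest is 10, between Tip_D and Tip_W.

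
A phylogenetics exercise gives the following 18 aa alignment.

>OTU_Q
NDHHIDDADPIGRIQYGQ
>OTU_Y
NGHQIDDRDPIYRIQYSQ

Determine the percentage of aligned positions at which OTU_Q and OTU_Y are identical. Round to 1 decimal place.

Differing sites — 2:D/G; 4:H/Q; 8:A/R; 12:G/Y; 17:G/S.
13 of the 18 sites match, so the percent identity is 13/18 × 100 = 72.2%.

72.2%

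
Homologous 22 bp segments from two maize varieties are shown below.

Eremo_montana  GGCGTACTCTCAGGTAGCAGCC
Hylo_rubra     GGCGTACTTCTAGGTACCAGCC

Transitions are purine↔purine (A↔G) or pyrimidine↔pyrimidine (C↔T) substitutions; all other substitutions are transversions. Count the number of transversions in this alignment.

The sequences differ at positions 9 (C/T, transition), 10 (T/C, transition), 11 (C/T, transition), 17 (G/C, transversion).
Of the 4 differences, 3 transitions and 1 transversion, so the answer is 1.

1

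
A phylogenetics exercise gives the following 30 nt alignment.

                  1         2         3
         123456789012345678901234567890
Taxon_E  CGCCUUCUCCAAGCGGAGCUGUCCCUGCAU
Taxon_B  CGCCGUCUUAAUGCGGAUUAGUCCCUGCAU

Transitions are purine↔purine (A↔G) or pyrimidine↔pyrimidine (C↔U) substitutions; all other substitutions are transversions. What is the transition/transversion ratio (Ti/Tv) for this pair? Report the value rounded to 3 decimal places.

Differing sites — 5:U/G (Tv); 9:C/U (Ti); 10:C/A (Tv); 12:A/U (Tv); 18:G/U (Tv); 19:C/U (Ti); 20:U/A (Tv).
Of the 7 differences, 2 transitions and 5 transversions, so Ti/Tv = 2/5 = 0.400.

0.400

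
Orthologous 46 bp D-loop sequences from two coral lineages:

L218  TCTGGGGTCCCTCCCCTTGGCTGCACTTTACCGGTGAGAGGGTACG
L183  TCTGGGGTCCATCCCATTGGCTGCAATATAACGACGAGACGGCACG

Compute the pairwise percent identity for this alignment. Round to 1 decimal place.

Mismatches occur at site 11 (C/A), site 16 (C/A), site 26 (C/A), site 28 (T/A), site 31 (C/A), site 34 (G/A), site 35 (T/C), site 40 (G/C), site 43 (T/C).
37 of the 46 sites match, so the percent identity is 37/46 × 100 = 80.4%.

80.4%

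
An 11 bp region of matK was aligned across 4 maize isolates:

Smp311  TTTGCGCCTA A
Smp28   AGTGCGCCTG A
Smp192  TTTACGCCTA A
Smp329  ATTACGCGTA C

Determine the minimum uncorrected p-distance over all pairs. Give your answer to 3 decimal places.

Pairwise Hamming distances:
  Smp311 vs Smp28: 3
  Smp311 vs Smp192: 1
  Smp311 vs Smp329: 4
  Smp28 vs Smp192: 4
  Smp28 vs Smp329: 5
  Smp192 vs Smp329: 3
The smallest is 1 mismatch, between Smp311 and Smp192; p = 1/11 = 0.091.

0.091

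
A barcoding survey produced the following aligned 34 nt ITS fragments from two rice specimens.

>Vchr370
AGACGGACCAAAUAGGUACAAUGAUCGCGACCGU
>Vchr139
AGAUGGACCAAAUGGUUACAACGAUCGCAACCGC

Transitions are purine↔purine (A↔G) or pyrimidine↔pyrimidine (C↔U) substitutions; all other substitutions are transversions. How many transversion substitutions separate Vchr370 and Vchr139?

The sequences differ at positions 4 (C/U, transition), 14 (A/G, transition), 16 (G/U, transversion), 22 (U/C, transition), 29 (G/A, transition), 34 (U/C, transition).
Of the 6 differences, 5 transitions and 1 transversion, so the answer is 1.

1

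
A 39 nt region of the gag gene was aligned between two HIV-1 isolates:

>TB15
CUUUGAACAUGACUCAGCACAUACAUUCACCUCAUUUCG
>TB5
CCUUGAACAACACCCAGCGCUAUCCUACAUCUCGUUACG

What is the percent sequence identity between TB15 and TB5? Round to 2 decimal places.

66.67%

Mismatches occur at site 2 (U/C), site 10 (U/A), site 11 (G/C), site 14 (U/C), site 19 (A/G), site 21 (A/U), site 22 (U/A), site 23 (A/U), site 25 (A/C), site 27 (U/A), site 30 (C/U), site 34 (A/G), site 37 (U/A).
26 of the 39 sites match, so the percent identity is 26/39 × 100 = 66.67%.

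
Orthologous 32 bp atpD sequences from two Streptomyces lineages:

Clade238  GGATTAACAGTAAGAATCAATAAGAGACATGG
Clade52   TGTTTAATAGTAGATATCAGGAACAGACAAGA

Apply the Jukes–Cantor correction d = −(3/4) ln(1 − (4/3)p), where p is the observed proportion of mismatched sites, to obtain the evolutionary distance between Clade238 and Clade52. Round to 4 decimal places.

The sequences differ at positions 1 (G/T), 3 (A/T), 8 (C/T), 13 (A/G), 14 (G/A), 15 (A/T), 20 (A/G), 21 (T/G), 24 (G/C), 30 (T/A), 32 (G/A).
p = 11/32 = 0.343750.
d = −0.75 · ln(1 − (4/3)·0.343750) = −0.75 · ln(0.541667) = −0.75 · (-0.613104) = 0.4598.

0.4598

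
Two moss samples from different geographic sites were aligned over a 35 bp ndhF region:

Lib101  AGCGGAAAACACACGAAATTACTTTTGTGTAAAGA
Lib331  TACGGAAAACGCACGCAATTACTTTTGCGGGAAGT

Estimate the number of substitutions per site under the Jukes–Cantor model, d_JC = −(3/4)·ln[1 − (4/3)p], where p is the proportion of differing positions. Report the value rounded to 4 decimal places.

0.2726

The sequences differ at positions 1 (A/T), 2 (G/A), 11 (A/G), 16 (A/C), 28 (T/C), 30 (T/G), 31 (A/G), 35 (A/T).
p = 8/35 = 0.228571.
d = −0.75 · ln(1 − (4/3)·0.228571) = −0.75 · ln(0.695239) = −0.75 · (-0.363500) = 0.2726.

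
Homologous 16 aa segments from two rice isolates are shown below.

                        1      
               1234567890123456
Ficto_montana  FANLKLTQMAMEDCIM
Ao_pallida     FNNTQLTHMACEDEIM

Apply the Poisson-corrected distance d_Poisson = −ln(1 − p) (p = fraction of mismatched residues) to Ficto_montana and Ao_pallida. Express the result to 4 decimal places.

Differing sites — 2:A/N; 4:L/T; 5:K/Q; 8:Q/H; 11:M/C; 14:C/E.
p = 6/16 = 0.375000.
d = −ln(1 − 0.375000) = −ln(0.625000) = 0.4700.

0.4700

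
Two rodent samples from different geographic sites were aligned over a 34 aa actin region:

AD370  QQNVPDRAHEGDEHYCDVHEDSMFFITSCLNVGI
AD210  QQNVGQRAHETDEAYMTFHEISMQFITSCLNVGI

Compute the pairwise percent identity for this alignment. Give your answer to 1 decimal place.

73.5%

Mismatches occur at site 5 (P→G), site 6 (D→Q), site 11 (G→T), site 14 (H→A), site 16 (C→M), site 17 (D→T), site 18 (V→F), site 21 (D→I), site 24 (F→Q).
25 of the 34 sites match, so the percent identity is 25/34 × 100 = 73.5%.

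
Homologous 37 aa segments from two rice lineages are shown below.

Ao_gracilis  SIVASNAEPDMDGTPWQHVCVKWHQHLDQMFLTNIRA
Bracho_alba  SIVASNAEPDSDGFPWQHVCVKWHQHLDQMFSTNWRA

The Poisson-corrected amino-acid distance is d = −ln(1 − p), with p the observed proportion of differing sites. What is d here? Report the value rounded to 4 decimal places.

Mismatches occur at site 11 (M→S), site 14 (T→F), site 32 (L→S), site 35 (I→W).
p = 4/37 = 0.108108.
d = −ln(1 − 0.108108) = −ln(0.891892) = 0.1144.

0.1144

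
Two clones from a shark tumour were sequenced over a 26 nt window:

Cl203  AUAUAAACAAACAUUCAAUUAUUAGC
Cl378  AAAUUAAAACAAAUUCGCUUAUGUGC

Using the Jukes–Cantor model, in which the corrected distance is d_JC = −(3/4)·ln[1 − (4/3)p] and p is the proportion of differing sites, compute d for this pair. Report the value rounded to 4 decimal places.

0.4643

Mismatches occur at site 2 (U/A), site 5 (A/U), site 8 (C/A), site 10 (A/C), site 12 (C/A), site 17 (A/G), site 18 (A/C), site 23 (U/G), site 24 (A/U).
p = 9/26 = 0.346154.
d = −0.75 · ln(1 − (4/3)·0.346154) = −0.75 · ln(0.538461) = −0.75 · (-0.619040) = 0.4643.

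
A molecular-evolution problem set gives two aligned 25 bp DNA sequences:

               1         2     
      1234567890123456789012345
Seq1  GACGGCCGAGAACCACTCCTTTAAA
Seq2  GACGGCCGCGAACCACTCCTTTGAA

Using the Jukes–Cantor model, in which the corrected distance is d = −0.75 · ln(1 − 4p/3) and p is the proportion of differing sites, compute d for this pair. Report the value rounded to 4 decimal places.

0.0846

Differing sites — 9:A/C; 23:A/G.
p = 2/25 = 0.080000.
d = −0.75 · ln(1 − (4/3)·0.080000) = −0.75 · ln(0.893333) = −0.75 · (-0.112796) = 0.0846.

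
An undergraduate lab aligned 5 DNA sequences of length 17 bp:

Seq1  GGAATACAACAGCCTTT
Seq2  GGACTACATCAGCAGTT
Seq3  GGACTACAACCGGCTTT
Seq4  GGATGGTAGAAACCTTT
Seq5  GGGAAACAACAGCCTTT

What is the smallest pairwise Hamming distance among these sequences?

Pairwise Hamming distances:
  Seq1 vs Seq2: 4
  Seq1 vs Seq3: 3
  Seq1 vs Seq4: 7
  Seq1 vs Seq5: 2
  Seq2 vs Seq3: 5
  Seq2 vs Seq4: 9
  Seq2 vs Seq5: 6
  Seq3 vs Seq4: 9
  Seq3 vs Seq5: 5
  Seq4 vs Seq5: 8
The smallest is 2, between Seq1 and Seq5.

2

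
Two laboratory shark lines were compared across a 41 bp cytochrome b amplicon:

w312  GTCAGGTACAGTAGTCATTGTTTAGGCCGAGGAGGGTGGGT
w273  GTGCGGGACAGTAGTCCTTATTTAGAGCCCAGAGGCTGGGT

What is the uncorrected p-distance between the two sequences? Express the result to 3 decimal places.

The sequences differ at positions 3 (C/G), 4 (A/C), 7 (T/G), 17 (A/C), 20 (G/A), 26 (G/A), 27 (C/G), 29 (G/C), 30 (A/C), 31 (G/A), 36 (G/C).
There are 11 differences over 41 sites, so p = 11/41 = 0.268.

0.268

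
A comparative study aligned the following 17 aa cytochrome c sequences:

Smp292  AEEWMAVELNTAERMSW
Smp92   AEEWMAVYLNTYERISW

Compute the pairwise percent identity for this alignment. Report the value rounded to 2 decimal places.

82.35%

Differing sites — 8:E/Y; 12:A/Y; 15:M/I.
14 of the 17 sites match, so the percent identity is 14/17 × 100 = 82.35%.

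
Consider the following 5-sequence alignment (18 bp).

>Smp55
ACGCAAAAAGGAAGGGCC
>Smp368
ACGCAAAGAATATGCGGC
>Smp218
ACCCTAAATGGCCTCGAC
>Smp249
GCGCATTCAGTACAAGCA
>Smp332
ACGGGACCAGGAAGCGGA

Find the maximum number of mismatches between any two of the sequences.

Pairwise Hamming distances:
  Smp55 vs Smp368: 6
  Smp55 vs Smp218: 8
  Smp55 vs Smp249: 9
  Smp55 vs Smp332: 7
  Smp368 vs Smp218: 10
  Smp368 vs Smp249: 10
  Smp368 vs Smp332: 8
  Smp218 vs Smp249: 13
  Smp218 vs Smp332: 11
  Smp249 vs Smp332: 10
The largest is 13, between Smp218 and Smp249.

13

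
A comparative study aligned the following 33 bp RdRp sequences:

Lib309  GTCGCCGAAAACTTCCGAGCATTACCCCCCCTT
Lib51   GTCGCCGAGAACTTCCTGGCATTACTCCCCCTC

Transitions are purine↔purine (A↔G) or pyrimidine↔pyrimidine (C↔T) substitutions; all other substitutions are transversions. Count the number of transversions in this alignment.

Differing sites — 9:A/G (Ti); 17:G/T (Tv); 18:A/G (Ti); 26:C/T (Ti); 33:T/C (Ti).
Of the 5 differences, 4 transitions and 1 transversion, so the answer is 1.

1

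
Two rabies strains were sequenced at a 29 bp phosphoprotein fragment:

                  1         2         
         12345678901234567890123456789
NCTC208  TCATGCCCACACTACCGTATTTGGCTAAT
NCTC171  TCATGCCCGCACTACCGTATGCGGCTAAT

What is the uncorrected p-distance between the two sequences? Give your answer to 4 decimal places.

0.1034

The sequences differ at positions 9 (A/G), 21 (T/G), 22 (T/C).
There are 3 differences over 29 sites, so p = 3/29 = 0.1034.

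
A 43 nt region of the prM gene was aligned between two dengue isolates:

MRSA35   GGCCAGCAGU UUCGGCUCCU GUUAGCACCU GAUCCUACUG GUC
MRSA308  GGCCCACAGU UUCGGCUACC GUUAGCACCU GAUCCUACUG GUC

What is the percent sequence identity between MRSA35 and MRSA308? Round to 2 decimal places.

90.70%

Differing sites — 5:A/C; 6:G/A; 18:C/A; 20:U/C.
39 of the 43 sites match, so the percent identity is 39/43 × 100 = 90.70%.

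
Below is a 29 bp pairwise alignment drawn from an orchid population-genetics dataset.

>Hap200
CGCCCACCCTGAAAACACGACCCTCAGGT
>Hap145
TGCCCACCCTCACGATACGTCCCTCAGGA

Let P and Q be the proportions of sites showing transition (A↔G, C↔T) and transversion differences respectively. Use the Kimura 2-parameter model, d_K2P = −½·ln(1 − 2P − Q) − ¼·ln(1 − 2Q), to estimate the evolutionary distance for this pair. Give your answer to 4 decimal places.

The sequences differ at positions 1 (C/T, transition), 11 (G/C, transversion), 13 (A/C, transversion), 14 (A/G, transition), 16 (C/T, transition), 20 (A/T, transversion), 29 (T/A, transversion).
Of the 7 differences, 3 transitions and 4 transversions over 29 sites: P = 3/29 = 0.103448, Q = 4/29 = 0.137931.
d = −0.5·ln(0.655173) − 0.25·ln(0.724138) = −0.5·(-0.422856) − 0.25·(-0.322773) = 0.2921.

0.2921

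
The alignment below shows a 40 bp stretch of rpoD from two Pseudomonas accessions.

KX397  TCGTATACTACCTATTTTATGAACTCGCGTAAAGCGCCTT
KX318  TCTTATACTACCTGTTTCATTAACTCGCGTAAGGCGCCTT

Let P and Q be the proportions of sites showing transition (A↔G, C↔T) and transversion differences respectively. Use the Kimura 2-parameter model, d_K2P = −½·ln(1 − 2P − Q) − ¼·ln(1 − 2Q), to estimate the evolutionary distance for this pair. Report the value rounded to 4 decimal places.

0.1379

Mismatches occur at site 3 (G→T, transversion), site 14 (A→G, transition), site 18 (T→C, transition), site 21 (G→T, transversion), site 33 (A→G, transition).
Of the 5 differences, 3 transitions and 2 transversions over 40 sites: P = 3/40 = 0.075000, Q = 2/40 = 0.050000.
d = −0.5·ln(0.800000) − 0.25·ln(0.900000) = −0.5·(-0.223144) − 0.25·(-0.105361) = 0.1379.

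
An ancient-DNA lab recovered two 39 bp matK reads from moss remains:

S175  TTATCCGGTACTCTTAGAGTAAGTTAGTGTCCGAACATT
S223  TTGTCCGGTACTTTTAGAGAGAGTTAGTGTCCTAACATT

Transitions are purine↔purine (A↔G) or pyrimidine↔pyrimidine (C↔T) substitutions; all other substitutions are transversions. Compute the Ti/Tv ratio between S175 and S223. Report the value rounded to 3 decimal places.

The sequences differ at positions 3 (A/G, transition), 13 (C/T, transition), 20 (T/A, transversion), 21 (A/G, transition), 33 (G/T, transversion).
Of the 5 differences, 3 transitions and 2 transversions, so Ti/Tv = 3/2 = 1.500.

1.500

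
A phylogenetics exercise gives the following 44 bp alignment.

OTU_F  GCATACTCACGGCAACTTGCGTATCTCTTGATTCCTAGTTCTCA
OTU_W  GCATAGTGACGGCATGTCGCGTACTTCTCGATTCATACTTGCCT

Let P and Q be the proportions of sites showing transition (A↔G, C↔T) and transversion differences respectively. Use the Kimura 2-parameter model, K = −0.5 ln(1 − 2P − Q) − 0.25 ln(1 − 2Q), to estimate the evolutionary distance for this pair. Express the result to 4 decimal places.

0.3760

Mismatches occur at site 6 (C/G, transversion), site 8 (C/G, transversion), site 15 (A/T, transversion), site 16 (C/G, transversion), site 18 (T/C, transition), site 24 (T/C, transition), site 25 (C/T, transition), site 29 (T/C, transition), site 35 (C/A, transversion), site 38 (G/C, transversion), site 41 (C/G, transversion), site 42 (T/C, transition), site 44 (A/T, transversion).
Of the 13 differences, 5 transitions and 8 transversions over 44 sites: P = 5/44 = 0.113636, Q = 8/44 = 0.181818.
d = −0.5·ln(0.590910) − 0.25·ln(0.636364) = −0.5·(-0.526092) − 0.25·(-0.451985) = 0.3760.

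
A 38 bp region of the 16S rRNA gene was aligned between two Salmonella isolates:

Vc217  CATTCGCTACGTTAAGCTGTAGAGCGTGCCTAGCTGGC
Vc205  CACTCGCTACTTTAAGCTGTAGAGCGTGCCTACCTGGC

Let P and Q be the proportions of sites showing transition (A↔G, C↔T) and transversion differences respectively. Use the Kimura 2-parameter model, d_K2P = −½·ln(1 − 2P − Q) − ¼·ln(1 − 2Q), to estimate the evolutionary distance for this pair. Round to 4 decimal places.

0.0834

Mismatches occur at site 3 (T→C, transition), site 11 (G→T, transversion), site 33 (G→C, transversion).
Of the 3 differences, 1 transition and 2 transversions over 38 sites: P = 1/38 = 0.026316, Q = 2/38 = 0.052632.
d = −0.5·ln(0.894736) − 0.25·ln(0.894736) = −0.5·(-0.111227) − 0.25·(-0.111227) = 0.0834.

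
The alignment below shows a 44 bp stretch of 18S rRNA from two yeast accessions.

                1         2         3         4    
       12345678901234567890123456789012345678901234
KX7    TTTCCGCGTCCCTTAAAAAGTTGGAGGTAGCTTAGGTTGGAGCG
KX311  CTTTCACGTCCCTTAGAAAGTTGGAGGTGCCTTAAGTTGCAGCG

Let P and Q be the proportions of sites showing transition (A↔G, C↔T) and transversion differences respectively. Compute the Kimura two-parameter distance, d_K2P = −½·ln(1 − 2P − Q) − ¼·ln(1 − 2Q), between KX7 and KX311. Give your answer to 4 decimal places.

Differing sites — 1:T/C (Ti); 4:C/T (Ti); 6:G/A (Ti); 16:A/G (Ti); 29:A/G (Ti); 30:G/C (Tv); 35:G/A (Ti); 40:G/C (Tv).
Of the 8 differences, 6 transitions and 2 transversions over 44 sites: P = 6/44 = 0.136364, Q = 2/44 = 0.045455.
d = −0.5·ln(0.681817) − 0.25·ln(0.909090) = −0.5·(-0.382994) − 0.25·(-0.095311) = 0.2153.

0.2153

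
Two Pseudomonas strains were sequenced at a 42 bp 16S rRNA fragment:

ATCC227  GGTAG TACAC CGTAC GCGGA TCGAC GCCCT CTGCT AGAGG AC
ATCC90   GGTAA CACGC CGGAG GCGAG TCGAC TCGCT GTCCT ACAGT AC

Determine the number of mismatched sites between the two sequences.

Mismatches occur at site 5 (G/A), site 6 (T/C), site 9 (A/G), site 13 (T/G), site 15 (C/G), site 19 (G/A), site 20 (A/G), site 26 (G/T), site 28 (C/G), site 31 (C/G), site 33 (G/C), site 37 (G/C), site 40 (G/T).
That gives 13 mismatches out of 42 aligned sites, so the Hamming distance is 13.

13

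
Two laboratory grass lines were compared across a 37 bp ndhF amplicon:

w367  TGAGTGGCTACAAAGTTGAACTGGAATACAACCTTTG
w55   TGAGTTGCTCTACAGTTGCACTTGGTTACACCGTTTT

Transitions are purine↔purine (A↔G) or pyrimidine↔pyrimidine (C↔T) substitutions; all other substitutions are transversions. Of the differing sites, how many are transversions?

9

The sequences differ at positions 6 (G/T, transversion), 10 (A/C, transversion), 11 (C/T, transition), 13 (A/C, transversion), 19 (A/C, transversion), 23 (G/T, transversion), 25 (A/G, transition), 26 (A/T, transversion), 31 (A/C, transversion), 33 (C/G, transversion), 37 (G/T, transversion).
Of the 11 differences, 2 transitions and 9 transversions, so the answer is 9.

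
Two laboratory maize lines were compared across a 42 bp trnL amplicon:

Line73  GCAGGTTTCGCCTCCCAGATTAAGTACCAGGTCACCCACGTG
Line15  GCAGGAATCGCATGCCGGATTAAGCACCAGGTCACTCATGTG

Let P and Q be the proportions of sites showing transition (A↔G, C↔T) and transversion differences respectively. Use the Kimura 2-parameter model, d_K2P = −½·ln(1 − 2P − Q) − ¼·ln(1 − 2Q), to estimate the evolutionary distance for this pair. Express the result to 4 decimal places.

Differing sites — 6:T/A (Tv); 7:T/A (Tv); 12:C/A (Tv); 14:C/G (Tv); 17:A/G (Ti); 25:T/C (Ti); 36:C/T (Ti); 39:C/T (Ti).
Of the 8 differences, 4 transitions and 4 transversions over 42 sites: P = 4/42 = 0.095238, Q = 4/42 = 0.095238.
d = −0.5·ln(0.714286) − 0.25·ln(0.809524) = −0.5·(-0.336472) − 0.25·(-0.211309) = 0.2211.

0.2211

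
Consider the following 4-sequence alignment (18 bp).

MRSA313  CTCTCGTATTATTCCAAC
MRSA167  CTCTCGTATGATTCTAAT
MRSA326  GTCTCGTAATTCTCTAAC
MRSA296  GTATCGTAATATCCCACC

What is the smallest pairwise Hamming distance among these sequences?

3

Pairwise Hamming distances:
  MRSA313 vs MRSA167: 3
  MRSA313 vs MRSA326: 5
  MRSA313 vs MRSA296: 5
  MRSA167 vs MRSA326: 6
  MRSA167 vs MRSA296: 8
  MRSA326 vs MRSA296: 6
The smallest is 3, between MRSA313 and MRSA167.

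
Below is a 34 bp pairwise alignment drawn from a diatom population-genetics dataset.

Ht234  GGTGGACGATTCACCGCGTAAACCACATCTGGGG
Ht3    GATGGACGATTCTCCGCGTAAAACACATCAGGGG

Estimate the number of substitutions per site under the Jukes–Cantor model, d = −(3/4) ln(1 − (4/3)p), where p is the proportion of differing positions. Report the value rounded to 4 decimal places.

0.1280

Differing sites — 2:G/A; 13:A/T; 23:C/A; 30:T/A.
p = 4/34 = 0.117647.
d = −0.75 · ln(1 − (4/3)·0.117647) = −0.75 · ln(0.843137) = −0.75 · (-0.170626) = 0.1280.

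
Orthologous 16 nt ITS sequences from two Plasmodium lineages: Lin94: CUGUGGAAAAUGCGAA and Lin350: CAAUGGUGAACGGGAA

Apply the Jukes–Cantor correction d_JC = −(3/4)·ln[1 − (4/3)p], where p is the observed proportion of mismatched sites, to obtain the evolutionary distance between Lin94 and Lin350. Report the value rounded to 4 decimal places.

0.5199

The sequences differ at positions 2 (U/A), 3 (G/A), 7 (A/U), 8 (A/G), 11 (U/C), 13 (C/G).
p = 6/16 = 0.375000.
d = −0.75 · ln(1 − (4/3)·0.375000) = −0.75 · ln(0.500000) = −0.75 · (-0.693147) = 0.5199.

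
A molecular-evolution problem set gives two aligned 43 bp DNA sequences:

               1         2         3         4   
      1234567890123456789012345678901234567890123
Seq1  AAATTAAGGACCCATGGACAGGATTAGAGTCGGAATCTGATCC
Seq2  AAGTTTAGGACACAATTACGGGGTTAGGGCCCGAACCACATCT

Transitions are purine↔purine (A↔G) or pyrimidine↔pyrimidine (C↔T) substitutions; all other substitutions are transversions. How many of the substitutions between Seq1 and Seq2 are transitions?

7

The sequences differ at positions 3 (A/G, transition), 6 (A/T, transversion), 12 (C/A, transversion), 15 (T/A, transversion), 16 (G/T, transversion), 17 (G/T, transversion), 20 (A/G, transition), 23 (A/G, transition), 28 (A/G, transition), 30 (T/C, transition), 32 (G/C, transversion), 36 (T/C, transition), 38 (T/A, transversion), 39 (G/C, transversion), 43 (C/T, transition).
Of the 15 differences, 7 transitions and 8 transversions, so the answer is 7.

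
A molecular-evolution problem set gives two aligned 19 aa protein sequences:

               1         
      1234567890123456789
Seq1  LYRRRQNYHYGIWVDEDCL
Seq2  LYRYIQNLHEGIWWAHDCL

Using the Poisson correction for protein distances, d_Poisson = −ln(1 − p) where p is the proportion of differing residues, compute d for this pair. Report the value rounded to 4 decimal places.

The sequences differ at positions 4 (R/Y), 5 (R/I), 8 (Y/L), 10 (Y/E), 14 (V/W), 15 (D/A), 16 (E/H).
p = 7/19 = 0.368421.
d = −ln(1 − 0.368421) = −ln(0.631579) = 0.4595.

0.4595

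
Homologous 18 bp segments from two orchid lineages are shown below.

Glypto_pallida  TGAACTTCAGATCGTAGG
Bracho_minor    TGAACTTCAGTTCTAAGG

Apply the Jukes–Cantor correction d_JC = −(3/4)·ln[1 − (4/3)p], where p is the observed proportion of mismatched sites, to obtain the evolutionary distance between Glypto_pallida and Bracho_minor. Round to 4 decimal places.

The sequences differ at positions 11 (A/T), 14 (G/T), 15 (T/A).
p = 3/18 = 0.166667.
d = −0.75 · ln(1 − (4/3)·0.166667) = −0.75 · ln(0.777777) = −0.75 · (-0.251315) = 0.1885.

0.1885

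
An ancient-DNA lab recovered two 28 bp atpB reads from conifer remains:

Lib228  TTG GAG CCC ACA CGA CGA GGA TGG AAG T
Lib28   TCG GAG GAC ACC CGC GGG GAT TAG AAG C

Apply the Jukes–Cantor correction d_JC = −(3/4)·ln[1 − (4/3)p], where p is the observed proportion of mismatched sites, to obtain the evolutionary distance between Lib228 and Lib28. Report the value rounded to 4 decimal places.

The sequences differ at positions 2 (T/C), 7 (C/G), 8 (C/A), 12 (A/C), 15 (A/C), 16 (C/G), 18 (A/G), 20 (G/A), 21 (A/T), 23 (G/A), 28 (T/C).
p = 11/28 = 0.392857.
d = −0.75 · ln(1 − (4/3)·0.392857) = −0.75 · ln(0.476191) = −0.75 · (-0.741936) = 0.5565.

0.5565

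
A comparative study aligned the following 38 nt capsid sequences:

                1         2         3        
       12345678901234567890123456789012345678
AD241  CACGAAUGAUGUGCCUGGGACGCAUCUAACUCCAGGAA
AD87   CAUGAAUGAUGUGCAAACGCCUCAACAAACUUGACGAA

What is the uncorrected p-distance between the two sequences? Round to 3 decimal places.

The sequences differ at positions 3 (C/U), 15 (C/A), 16 (U/A), 17 (G/A), 18 (G/C), 20 (A/C), 22 (G/U), 25 (U/A), 27 (U/A), 32 (C/U), 33 (C/G), 35 (G/C).
There are 12 differences over 38 sites, so p = 12/38 = 0.316.

0.316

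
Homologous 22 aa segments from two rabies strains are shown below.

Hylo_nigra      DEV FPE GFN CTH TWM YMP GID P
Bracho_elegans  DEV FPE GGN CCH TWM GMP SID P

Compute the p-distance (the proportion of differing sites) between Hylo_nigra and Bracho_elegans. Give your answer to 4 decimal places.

Differing sites — 8:F/G; 11:T/C; 16:Y/G; 19:G/S.
There are 4 differences over 22 sites, so p = 4/22 = 0.1818.

0.1818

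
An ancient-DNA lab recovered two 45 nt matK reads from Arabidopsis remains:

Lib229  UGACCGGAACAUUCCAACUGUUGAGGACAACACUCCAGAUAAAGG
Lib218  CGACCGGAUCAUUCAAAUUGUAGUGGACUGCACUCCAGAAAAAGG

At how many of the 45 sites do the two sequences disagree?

Mismatches occur at site 1 (U/C), site 9 (A/U), site 15 (C/A), site 18 (C/U), site 22 (U/A), site 24 (A/U), site 29 (A/U), site 30 (A/G), site 40 (U/A).
That gives 9 mismatches out of 45 aligned sites, so the Hamming distance is 9.

9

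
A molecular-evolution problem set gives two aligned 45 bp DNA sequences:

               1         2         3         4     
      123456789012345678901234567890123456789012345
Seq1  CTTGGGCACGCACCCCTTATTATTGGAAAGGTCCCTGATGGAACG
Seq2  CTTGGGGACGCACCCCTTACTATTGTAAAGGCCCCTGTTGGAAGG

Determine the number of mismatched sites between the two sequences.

Differing sites — 7:C/G; 20:T/C; 26:G/T; 32:T/C; 38:A/T; 44:C/G.
That gives 6 mismatches out of 45 aligned sites, so the Hamming distance is 6.

6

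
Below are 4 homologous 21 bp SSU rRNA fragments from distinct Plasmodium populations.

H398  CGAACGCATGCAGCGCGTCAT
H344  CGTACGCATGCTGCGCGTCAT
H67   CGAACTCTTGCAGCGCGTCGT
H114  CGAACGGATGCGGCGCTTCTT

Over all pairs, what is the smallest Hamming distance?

2

Pairwise Hamming distances:
  H398 vs H344: 2
  H398 vs H67: 3
  H398 vs H114: 4
  H344 vs H67: 5
  H344 vs H114: 5
  H67 vs H114: 6
The smallest is 2, between H398 and H344.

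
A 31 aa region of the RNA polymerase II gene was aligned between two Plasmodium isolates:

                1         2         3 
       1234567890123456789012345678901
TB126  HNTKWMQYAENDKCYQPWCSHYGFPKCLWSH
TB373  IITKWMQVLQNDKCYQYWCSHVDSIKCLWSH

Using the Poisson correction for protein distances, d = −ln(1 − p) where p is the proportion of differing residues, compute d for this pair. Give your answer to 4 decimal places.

0.3895

Differing sites — 1:H/I; 2:N/I; 8:Y/V; 9:A/L; 10:E/Q; 17:P/Y; 22:Y/V; 23:G/D; 24:F/S; 25:P/I.
p = 10/31 = 0.322581.
d = −ln(1 − 0.322581) = −ln(0.677419) = 0.3895.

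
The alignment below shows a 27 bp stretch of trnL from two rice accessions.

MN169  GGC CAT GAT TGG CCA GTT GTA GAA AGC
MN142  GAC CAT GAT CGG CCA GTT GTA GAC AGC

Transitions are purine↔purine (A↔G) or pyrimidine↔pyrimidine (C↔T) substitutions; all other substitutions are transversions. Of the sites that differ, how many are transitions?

The sequences differ at positions 2 (G/A, transition), 10 (T/C, transition), 24 (A/C, transversion).
Of the 3 differences, 2 transitions and 1 transversion, so the answer is 2.

2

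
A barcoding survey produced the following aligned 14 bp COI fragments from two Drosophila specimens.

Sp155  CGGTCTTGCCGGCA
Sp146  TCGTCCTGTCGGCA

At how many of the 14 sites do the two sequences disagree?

4

Differing sites — 1:C/T; 2:G/C; 6:T/C; 9:C/T.
That gives 4 mismatches out of 14 aligned sites, so the Hamming distance is 4.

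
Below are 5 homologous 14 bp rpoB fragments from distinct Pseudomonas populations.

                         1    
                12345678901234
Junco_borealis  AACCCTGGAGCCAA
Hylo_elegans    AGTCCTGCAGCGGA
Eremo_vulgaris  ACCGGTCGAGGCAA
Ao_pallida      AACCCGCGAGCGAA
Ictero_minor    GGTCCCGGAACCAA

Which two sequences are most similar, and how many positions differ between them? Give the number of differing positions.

3

Pairwise Hamming distances:
  Junco_borealis vs Hylo_elegans: 5
  Junco_borealis vs Eremo_vulgaris: 5
  Junco_borealis vs Ao_pallida: 3
  Junco_borealis vs Ictero_minor: 5
  Hylo_elegans vs Eremo_vulgaris: 9
  Hylo_elegans vs Ao_pallida: 6
  Hylo_elegans vs Ictero_minor: 6
  Eremo_vulgaris vs Ao_pallida: 6
  Eremo_vulgaris vs Ictero_minor: 9
  Ao_pallida vs Ictero_minor: 7
The smallest is 3, between Junco_borealis and Ao_pallida.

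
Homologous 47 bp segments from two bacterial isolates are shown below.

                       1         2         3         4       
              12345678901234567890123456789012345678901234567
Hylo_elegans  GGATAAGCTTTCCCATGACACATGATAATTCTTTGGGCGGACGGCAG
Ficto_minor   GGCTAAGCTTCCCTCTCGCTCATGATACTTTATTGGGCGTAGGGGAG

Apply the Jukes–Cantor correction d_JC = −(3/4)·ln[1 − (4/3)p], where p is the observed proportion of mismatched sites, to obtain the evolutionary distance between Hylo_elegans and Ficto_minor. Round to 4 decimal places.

0.3451

Differing sites — 3:A/C; 11:T/C; 14:C/T; 15:A/C; 17:G/C; 18:A/G; 20:A/T; 28:A/C; 31:C/T; 32:T/A; 40:G/T; 42:C/G; 45:C/G.
p = 13/47 = 0.276596.
d = −0.75 · ln(1 − (4/3)·0.276596) = −0.75 · ln(0.631205) = −0.75 · (-0.460125) = 0.3451.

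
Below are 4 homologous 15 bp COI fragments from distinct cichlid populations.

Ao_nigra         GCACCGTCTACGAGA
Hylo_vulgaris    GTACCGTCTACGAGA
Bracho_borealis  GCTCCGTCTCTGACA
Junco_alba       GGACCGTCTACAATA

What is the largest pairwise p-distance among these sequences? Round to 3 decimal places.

Pairwise Hamming distances:
  Ao_nigra vs Hylo_vulgaris: 1
  Ao_nigra vs Bracho_borealis: 4
  Ao_nigra vs Junco_alba: 3
  Hylo_vulgaris vs Bracho_borealis: 5
  Hylo_vulgaris vs Junco_alba: 3
  Bracho_borealis vs Junco_alba: 6
The largest is 6 mismatches, between Bracho_borealis and Junco_alba; p = 6/15 = 0.400.

0.400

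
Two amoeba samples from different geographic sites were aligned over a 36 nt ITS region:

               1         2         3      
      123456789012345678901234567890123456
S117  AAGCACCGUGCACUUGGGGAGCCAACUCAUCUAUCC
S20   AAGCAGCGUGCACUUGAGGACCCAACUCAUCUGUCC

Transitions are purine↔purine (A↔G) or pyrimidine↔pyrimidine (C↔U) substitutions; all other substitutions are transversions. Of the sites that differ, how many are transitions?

Mismatches occur at site 6 (C→G, transversion), site 17 (G→A, transition), site 21 (G→C, transversion), site 33 (A→G, transition).
Of the 4 differences, 2 transitions and 2 transversions, so the answer is 2.

2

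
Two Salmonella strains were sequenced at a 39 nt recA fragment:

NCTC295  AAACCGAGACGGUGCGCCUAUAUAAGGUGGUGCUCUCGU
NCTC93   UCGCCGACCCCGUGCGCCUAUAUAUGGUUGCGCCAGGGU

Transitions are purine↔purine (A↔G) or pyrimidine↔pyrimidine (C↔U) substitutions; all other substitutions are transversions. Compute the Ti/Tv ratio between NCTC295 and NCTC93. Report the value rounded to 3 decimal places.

0.300

Differing sites — 1:A/U (Tv); 2:A/C (Tv); 3:A/G (Ti); 8:G/C (Tv); 9:A/C (Tv); 11:G/C (Tv); 25:A/U (Tv); 29:G/U (Tv); 31:U/C (Ti); 34:U/C (Ti); 35:C/A (Tv); 36:U/G (Tv); 37:C/G (Tv).
Of the 13 differences, 3 transitions and 10 transversions, so Ti/Tv = 3/10 = 0.300.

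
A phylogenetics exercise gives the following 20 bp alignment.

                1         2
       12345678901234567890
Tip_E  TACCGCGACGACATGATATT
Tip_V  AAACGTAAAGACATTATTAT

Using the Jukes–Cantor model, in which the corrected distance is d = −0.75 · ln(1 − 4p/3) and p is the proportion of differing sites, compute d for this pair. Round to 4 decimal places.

The sequences differ at positions 1 (T/A), 3 (C/A), 6 (C/T), 7 (G/A), 9 (C/A), 15 (G/T), 18 (A/T), 19 (T/A).
p = 8/20 = 0.400000.
d = −0.75 · ln(1 − (4/3)·0.400000) = −0.75 · ln(0.466667) = −0.75 · (-0.762139) = 0.5716.

0.5716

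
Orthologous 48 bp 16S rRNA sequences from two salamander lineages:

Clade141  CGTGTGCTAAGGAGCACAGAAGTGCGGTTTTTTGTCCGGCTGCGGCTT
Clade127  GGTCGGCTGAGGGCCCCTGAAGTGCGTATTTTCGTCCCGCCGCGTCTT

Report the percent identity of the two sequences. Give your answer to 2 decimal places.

The sequences differ at positions 1 (C/G), 4 (G/C), 5 (T/G), 9 (A/G), 13 (A/G), 14 (G/C), 16 (A/C), 18 (A/T), 27 (G/T), 28 (T/A), 33 (T/C), 38 (G/C), 41 (T/C), 45 (G/T).
34 of the 48 sites match, so the percent identity is 34/48 × 100 = 70.83%.

70.83%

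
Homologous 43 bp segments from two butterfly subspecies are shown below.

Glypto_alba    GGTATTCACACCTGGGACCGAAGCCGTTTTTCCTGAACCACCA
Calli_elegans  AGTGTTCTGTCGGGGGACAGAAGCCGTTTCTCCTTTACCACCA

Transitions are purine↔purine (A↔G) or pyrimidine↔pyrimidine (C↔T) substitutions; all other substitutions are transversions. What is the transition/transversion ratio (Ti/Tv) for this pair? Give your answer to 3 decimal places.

Mismatches occur at site 1 (G→A, transition), site 4 (A→G, transition), site 8 (A→T, transversion), site 9 (C→G, transversion), site 10 (A→T, transversion), site 12 (C→G, transversion), site 13 (T→G, transversion), site 19 (C→A, transversion), site 30 (T→C, transition), site 35 (G→T, transversion), site 36 (A→T, transversion).
Of the 11 differences, 3 transitions and 8 transversions, so Ti/Tv = 3/8 = 0.375.

0.375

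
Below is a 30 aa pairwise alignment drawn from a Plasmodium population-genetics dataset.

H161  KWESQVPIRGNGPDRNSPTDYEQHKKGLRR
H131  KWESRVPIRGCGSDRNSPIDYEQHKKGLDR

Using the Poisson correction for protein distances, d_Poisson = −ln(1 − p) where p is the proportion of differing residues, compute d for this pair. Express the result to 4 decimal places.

The sequences differ at positions 5 (Q/R), 11 (N/C), 13 (P/S), 19 (T/I), 29 (R/D).
p = 5/30 = 0.166667.
d = −ln(1 − 0.166667) = −ln(0.833333) = 0.1823.

0.1823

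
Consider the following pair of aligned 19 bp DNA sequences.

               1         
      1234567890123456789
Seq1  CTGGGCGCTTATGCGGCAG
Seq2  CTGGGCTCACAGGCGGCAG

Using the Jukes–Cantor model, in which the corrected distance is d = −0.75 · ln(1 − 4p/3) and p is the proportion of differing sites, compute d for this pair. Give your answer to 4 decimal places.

0.2471

The sequences differ at positions 7 (G/T), 9 (T/A), 10 (T/C), 12 (T/G).
p = 4/19 = 0.210526.
d = −0.75 · ln(1 − (4/3)·0.210526) = −0.75 · ln(0.719299) = −0.75 · (-0.329478) = 0.2471.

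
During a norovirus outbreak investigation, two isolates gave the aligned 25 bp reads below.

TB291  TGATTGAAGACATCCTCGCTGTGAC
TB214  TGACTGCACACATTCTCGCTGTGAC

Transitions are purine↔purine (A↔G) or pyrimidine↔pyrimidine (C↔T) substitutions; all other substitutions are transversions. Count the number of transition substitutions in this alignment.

The sequences differ at positions 4 (T/C, transition), 7 (A/C, transversion), 9 (G/C, transversion), 14 (C/T, transition).
Of the 4 differences, 2 transitions and 2 transversions, so the answer is 2.

2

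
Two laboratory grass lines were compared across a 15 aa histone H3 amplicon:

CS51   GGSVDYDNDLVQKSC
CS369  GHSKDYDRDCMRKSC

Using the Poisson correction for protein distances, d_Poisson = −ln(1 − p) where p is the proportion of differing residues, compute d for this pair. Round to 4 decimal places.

0.5108

Mismatches occur at site 2 (G↔H), site 4 (V↔K), site 8 (N↔R), site 10 (L↔C), site 11 (V↔M), site 12 (Q↔R).
p = 6/15 = 0.400000.
d = −ln(1 − 0.400000) = −ln(0.600000) = 0.5108.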